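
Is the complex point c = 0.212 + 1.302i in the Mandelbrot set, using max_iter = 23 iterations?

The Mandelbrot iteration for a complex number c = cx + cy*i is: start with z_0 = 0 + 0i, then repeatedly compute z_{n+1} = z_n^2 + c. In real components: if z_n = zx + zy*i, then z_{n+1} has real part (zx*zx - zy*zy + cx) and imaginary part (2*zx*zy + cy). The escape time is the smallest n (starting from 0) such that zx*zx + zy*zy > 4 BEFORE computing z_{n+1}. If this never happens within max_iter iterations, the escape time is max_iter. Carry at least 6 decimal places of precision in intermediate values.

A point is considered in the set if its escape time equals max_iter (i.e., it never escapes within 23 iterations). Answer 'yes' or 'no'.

Answer: no

Derivation:
z_0 = 0 + 0i, c = 0.2120 + 1.3020i
Iter 1: z = 0.2120 + 1.3020i, |z|^2 = 1.7401
Iter 2: z = -1.4383 + 1.8540i, |z|^2 = 5.5061
Escaped at iteration 2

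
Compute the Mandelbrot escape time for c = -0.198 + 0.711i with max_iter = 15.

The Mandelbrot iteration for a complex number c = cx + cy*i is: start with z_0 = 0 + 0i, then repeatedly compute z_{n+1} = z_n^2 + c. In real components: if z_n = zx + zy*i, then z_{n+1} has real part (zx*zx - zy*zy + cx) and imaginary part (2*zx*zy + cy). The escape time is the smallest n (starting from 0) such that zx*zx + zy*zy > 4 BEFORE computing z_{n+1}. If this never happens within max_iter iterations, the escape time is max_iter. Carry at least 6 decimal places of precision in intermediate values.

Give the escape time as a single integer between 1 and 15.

z_0 = 0 + 0i, c = -0.1980 + 0.7110i
Iter 1: z = -0.1980 + 0.7110i, |z|^2 = 0.5447
Iter 2: z = -0.6643 + 0.4294i, |z|^2 = 0.6257
Iter 3: z = 0.0589 + 0.1404i, |z|^2 = 0.0232
Iter 4: z = -0.2143 + 0.7275i, |z|^2 = 0.5752
Iter 5: z = -0.6814 + 0.3992i, |z|^2 = 0.6237
Iter 6: z = 0.1069 + 0.1669i, |z|^2 = 0.0393
Iter 7: z = -0.2144 + 0.7467i, |z|^2 = 0.6035
Iter 8: z = -0.7096 + 0.3908i, |z|^2 = 0.6562
Iter 9: z = 0.1528 + 0.1564i, |z|^2 = 0.0478
Iter 10: z = -0.1991 + 0.7588i, |z|^2 = 0.6154
Iter 11: z = -0.7341 + 0.4088i, |z|^2 = 0.7061
Iter 12: z = 0.1738 + 0.1108i, |z|^2 = 0.0425
Iter 13: z = -0.1801 + 0.7495i, |z|^2 = 0.5942
Iter 14: z = -0.7273 + 0.4411i, |z|^2 = 0.7236

Answer: 15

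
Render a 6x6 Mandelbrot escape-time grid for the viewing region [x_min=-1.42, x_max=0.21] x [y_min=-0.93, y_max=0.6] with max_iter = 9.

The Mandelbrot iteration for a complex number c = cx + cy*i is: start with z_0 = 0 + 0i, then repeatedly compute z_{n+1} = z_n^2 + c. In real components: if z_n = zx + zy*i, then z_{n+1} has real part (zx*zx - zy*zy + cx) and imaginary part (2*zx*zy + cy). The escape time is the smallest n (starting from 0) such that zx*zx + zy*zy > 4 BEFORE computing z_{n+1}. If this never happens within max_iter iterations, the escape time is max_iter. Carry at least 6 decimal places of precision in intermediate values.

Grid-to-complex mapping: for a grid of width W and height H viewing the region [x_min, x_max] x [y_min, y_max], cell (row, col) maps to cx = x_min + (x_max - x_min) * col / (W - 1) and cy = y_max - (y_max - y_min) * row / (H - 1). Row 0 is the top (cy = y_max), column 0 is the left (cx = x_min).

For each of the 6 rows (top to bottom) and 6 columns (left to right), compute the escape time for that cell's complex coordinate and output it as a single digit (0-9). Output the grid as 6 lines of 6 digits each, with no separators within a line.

Answer: 345999
599999
999999
599999
345999
334494

Derivation:
(row=0, col=0): c = -1.4200 + 0.6000i → escape time 3
(row=0, col=1): c = -1.0940 + 0.6000i → escape time 4
(row=0, col=2): c = -0.7680 + 0.6000i → escape time 5
(row=0, col=3): c = -0.4420 + 0.6000i → escape time 9
(row=0, col=4): c = -0.1160 + 0.6000i → escape time 9
(row=0, col=5): c = 0.2100 + 0.6000i → escape time 9
(row=1, col=0): c = -1.4200 + 0.2940i → escape time 5
(row=1, col=1): c = -1.0940 + 0.2940i → escape time 9
(row=1, col=2): c = -0.7680 + 0.2940i → escape time 9
(row=1, col=3): c = -0.4420 + 0.2940i → escape time 9
(row=1, col=4): c = -0.1160 + 0.2940i → escape time 9
(row=1, col=5): c = 0.2100 + 0.2940i → escape time 9
(row=2, col=0): c = -1.4200 + -0.0120i → escape time 9
(row=2, col=1): c = -1.0940 + -0.0120i → escape time 9
(row=2, col=2): c = -0.7680 + -0.0120i → escape time 9
(row=2, col=3): c = -0.4420 + -0.0120i → escape time 9
(row=2, col=4): c = -0.1160 + -0.0120i → escape time 9
(row=2, col=5): c = 0.2100 + -0.0120i → escape time 9
(row=3, col=0): c = -1.4200 + -0.3180i → escape time 5
(row=3, col=1): c = -1.0940 + -0.3180i → escape time 9
(row=3, col=2): c = -0.7680 + -0.3180i → escape time 9
(row=3, col=3): c = -0.4420 + -0.3180i → escape time 9
(row=3, col=4): c = -0.1160 + -0.3180i → escape time 9
(row=3, col=5): c = 0.2100 + -0.3180i → escape time 9
(row=4, col=0): c = -1.4200 + -0.6240i → escape time 3
(row=4, col=1): c = -1.0940 + -0.6240i → escape time 4
(row=4, col=2): c = -0.7680 + -0.6240i → escape time 5
(row=4, col=3): c = -0.4420 + -0.6240i → escape time 9
(row=4, col=4): c = -0.1160 + -0.6240i → escape time 9
(row=4, col=5): c = 0.2100 + -0.6240i → escape time 9
(row=5, col=0): c = -1.4200 + -0.9300i → escape time 3
(row=5, col=1): c = -1.0940 + -0.9300i → escape time 3
(row=5, col=2): c = -0.7680 + -0.9300i → escape time 4
(row=5, col=3): c = -0.4420 + -0.9300i → escape time 4
(row=5, col=4): c = -0.1160 + -0.9300i → escape time 9
(row=5, col=5): c = 0.2100 + -0.9300i → escape time 4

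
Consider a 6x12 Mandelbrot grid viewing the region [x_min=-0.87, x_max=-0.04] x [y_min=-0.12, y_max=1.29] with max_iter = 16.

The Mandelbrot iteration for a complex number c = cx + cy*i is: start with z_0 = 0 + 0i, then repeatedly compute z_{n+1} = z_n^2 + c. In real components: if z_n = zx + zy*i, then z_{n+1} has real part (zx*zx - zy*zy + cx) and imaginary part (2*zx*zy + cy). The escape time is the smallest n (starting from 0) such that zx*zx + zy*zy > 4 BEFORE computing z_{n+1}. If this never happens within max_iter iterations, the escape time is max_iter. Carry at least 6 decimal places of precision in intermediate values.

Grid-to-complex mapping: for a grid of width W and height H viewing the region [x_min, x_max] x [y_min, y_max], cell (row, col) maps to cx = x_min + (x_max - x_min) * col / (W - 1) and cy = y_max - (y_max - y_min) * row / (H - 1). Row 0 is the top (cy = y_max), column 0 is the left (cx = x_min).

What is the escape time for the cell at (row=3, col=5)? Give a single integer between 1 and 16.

Answer: 9

Derivation:
z_0 = 0 + 0i, c = -0.0400 + 0.9055i
Iter 1: z = -0.0400 + 0.9055i, |z|^2 = 0.8214
Iter 2: z = -0.8582 + 0.8330i, |z|^2 = 1.4305
Iter 3: z = 0.0027 + -0.5244i, |z|^2 = 0.2750
Iter 4: z = -0.3150 + 0.9027i, |z|^2 = 0.9140
Iter 5: z = -0.7556 + 0.3368i, |z|^2 = 0.6843
Iter 6: z = 0.4174 + 0.3966i, |z|^2 = 0.3315
Iter 7: z = -0.0230 + 1.2365i, |z|^2 = 1.5296
Iter 8: z = -1.5685 + 0.8486i, |z|^2 = 3.1803
Iter 9: z = 1.7001 + -1.7566i, |z|^2 = 5.9759
Escaped at iteration 9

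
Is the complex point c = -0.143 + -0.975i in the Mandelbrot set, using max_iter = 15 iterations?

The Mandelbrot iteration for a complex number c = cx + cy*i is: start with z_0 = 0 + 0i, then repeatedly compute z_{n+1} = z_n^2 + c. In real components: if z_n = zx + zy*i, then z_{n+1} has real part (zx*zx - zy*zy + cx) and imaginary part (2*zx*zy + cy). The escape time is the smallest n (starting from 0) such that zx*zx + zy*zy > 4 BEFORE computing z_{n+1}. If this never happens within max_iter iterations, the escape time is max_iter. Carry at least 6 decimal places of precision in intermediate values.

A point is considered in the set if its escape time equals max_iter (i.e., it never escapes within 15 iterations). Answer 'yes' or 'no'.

z_0 = 0 + 0i, c = -0.1430 + -0.9750i
Iter 1: z = -0.1430 + -0.9750i, |z|^2 = 0.9711
Iter 2: z = -1.0732 + -0.6962i, |z|^2 = 1.6363
Iter 3: z = 0.5241 + 0.5192i, |z|^2 = 0.5442
Iter 4: z = -0.1379 + -0.4308i, |z|^2 = 0.2046
Iter 5: z = -0.3096 + -0.8562i, |z|^2 = 0.8289
Iter 6: z = -0.7802 + -0.4449i, |z|^2 = 0.8067
Iter 7: z = 0.2678 + -0.2808i, |z|^2 = 0.1506
Iter 8: z = -0.1501 + -1.1254i, |z|^2 = 1.2891
Iter 9: z = -1.3870 + -0.6371i, |z|^2 = 2.3298
Iter 10: z = 1.3749 + 0.7924i, |z|^2 = 2.5183
Iter 11: z = 1.1195 + 1.2040i, |z|^2 = 2.7030
Iter 12: z = -0.3392 + 1.7208i, |z|^2 = 3.0764
Iter 13: z = -2.9893 + -2.1424i, |z|^2 = 13.5256
Escaped at iteration 13

Answer: no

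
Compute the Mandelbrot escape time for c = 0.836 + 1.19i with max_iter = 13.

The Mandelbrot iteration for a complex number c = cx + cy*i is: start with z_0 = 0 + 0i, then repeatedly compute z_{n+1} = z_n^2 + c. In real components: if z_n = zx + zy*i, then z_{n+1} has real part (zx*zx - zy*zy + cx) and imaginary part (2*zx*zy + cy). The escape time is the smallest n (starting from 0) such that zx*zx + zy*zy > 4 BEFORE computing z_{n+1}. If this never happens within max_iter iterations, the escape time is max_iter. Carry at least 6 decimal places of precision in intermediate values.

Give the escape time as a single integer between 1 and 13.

z_0 = 0 + 0i, c = 0.8360 + 1.1900i
Iter 1: z = 0.8360 + 1.1900i, |z|^2 = 2.1150
Iter 2: z = 0.1188 + 3.1797i, |z|^2 = 10.1245
Escaped at iteration 2

Answer: 2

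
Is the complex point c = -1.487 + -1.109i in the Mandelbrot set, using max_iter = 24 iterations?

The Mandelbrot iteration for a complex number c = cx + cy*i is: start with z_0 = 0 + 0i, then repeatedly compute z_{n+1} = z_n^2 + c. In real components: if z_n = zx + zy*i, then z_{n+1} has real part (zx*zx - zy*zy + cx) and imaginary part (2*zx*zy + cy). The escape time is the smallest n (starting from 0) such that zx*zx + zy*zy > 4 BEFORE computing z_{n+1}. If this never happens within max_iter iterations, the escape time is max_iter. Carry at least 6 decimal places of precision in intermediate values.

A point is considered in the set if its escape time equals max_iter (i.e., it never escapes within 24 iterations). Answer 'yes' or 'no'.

z_0 = 0 + 0i, c = -1.4870 + -1.1090i
Iter 1: z = -1.4870 + -1.1090i, |z|^2 = 3.4411
Iter 2: z = -0.5057 + 2.1892i, |z|^2 = 5.0482
Escaped at iteration 2

Answer: no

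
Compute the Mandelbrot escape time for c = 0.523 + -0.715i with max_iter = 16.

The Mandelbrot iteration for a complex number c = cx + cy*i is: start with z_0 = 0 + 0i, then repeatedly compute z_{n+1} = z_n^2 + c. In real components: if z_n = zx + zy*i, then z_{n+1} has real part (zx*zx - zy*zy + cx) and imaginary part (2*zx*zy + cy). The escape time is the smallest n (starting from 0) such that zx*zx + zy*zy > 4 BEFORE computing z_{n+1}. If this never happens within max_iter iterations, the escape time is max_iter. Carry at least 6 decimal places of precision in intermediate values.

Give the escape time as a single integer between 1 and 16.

z_0 = 0 + 0i, c = 0.5230 + -0.7150i
Iter 1: z = 0.5230 + -0.7150i, |z|^2 = 0.7848
Iter 2: z = 0.2853 + -1.4629i, |z|^2 = 2.2214
Iter 3: z = -1.5356 + -1.5497i, |z|^2 = 4.7599
Escaped at iteration 3

Answer: 3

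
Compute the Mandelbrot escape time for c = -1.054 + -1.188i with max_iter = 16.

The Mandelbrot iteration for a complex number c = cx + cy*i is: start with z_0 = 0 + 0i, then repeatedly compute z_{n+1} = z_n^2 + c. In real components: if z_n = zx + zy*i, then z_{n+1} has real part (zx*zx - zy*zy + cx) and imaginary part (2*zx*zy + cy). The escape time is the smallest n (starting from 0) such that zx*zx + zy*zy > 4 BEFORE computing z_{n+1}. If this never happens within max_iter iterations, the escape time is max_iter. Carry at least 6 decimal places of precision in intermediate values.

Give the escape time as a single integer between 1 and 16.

z_0 = 0 + 0i, c = -1.0540 + -1.1880i
Iter 1: z = -1.0540 + -1.1880i, |z|^2 = 2.5223
Iter 2: z = -1.3544 + 1.3163i, |z|^2 = 3.5671
Iter 3: z = -0.9522 + -4.7537i, |z|^2 = 23.5041
Escaped at iteration 3

Answer: 3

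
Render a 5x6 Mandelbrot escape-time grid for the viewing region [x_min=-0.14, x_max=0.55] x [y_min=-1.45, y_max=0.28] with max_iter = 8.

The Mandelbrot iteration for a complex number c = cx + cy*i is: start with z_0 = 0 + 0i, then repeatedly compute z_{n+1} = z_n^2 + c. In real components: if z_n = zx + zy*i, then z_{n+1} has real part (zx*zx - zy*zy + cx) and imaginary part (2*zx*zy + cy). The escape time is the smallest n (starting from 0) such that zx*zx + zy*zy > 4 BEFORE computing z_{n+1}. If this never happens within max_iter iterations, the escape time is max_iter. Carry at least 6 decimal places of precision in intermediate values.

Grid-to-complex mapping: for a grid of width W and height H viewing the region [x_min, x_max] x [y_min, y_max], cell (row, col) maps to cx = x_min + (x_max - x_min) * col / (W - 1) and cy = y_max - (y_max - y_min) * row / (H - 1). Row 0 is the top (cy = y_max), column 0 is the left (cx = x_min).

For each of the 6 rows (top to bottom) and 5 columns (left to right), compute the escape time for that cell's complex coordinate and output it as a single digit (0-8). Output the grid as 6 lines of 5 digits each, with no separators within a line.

(row=0, col=0): c = -0.1400 + 0.2800i → escape time 8
(row=0, col=1): c = 0.0325 + 0.2800i → escape time 8
(row=0, col=2): c = 0.2050 + 0.2800i → escape time 8
(row=0, col=3): c = 0.3775 + 0.2800i → escape time 8
(row=0, col=4): c = 0.5500 + 0.2800i → escape time 4
(row=1, col=0): c = -0.1400 + -0.0660i → escape time 8
(row=1, col=1): c = 0.0325 + -0.0660i → escape time 8
(row=1, col=2): c = 0.2050 + -0.0660i → escape time 8
(row=1, col=3): c = 0.3775 + -0.0660i → escape time 8
(row=1, col=4): c = 0.5500 + -0.0660i → escape time 4
(row=2, col=0): c = -0.1400 + -0.4120i → escape time 8
(row=2, col=1): c = 0.0325 + -0.4120i → escape time 8
(row=2, col=2): c = 0.2050 + -0.4120i → escape time 8
(row=2, col=3): c = 0.3775 + -0.4120i → escape time 8
(row=2, col=4): c = 0.5500 + -0.4120i → escape time 4
(row=3, col=0): c = -0.1400 + -0.7580i → escape time 8
(row=3, col=1): c = 0.0325 + -0.7580i → escape time 8
(row=3, col=2): c = 0.2050 + -0.7580i → escape time 5
(row=3, col=3): c = 0.3775 + -0.7580i → escape time 4
(row=3, col=4): c = 0.5500 + -0.7580i → escape time 3
(row=4, col=0): c = -0.1400 + -1.1040i → escape time 6
(row=4, col=1): c = 0.0325 + -1.1040i → escape time 4
(row=4, col=2): c = 0.2050 + -1.1040i → escape time 3
(row=4, col=3): c = 0.3775 + -1.1040i → escape time 2
(row=4, col=4): c = 0.5500 + -1.1040i → escape time 2
(row=5, col=0): c = -0.1400 + -1.4500i → escape time 2
(row=5, col=1): c = 0.0325 + -1.4500i → escape time 2
(row=5, col=2): c = 0.2050 + -1.4500i → escape time 2
(row=5, col=3): c = 0.3775 + -1.4500i → escape time 2
(row=5, col=4): c = 0.5500 + -1.4500i → escape time 2

Answer: 88884
88884
88884
88543
64322
22222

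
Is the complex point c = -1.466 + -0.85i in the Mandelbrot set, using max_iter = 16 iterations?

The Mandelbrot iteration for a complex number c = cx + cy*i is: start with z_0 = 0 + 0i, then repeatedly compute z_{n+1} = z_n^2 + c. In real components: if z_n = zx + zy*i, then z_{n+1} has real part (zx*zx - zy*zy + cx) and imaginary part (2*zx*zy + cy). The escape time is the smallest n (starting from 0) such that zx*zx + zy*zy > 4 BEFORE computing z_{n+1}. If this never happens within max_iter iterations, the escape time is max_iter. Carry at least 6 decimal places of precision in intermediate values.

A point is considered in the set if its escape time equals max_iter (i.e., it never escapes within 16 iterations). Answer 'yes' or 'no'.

Answer: no

Derivation:
z_0 = 0 + 0i, c = -1.4660 + -0.8500i
Iter 1: z = -1.4660 + -0.8500i, |z|^2 = 2.8717
Iter 2: z = -0.0393 + 1.6422i, |z|^2 = 2.6984
Iter 3: z = -4.1613 + -0.9792i, |z|^2 = 18.2751
Escaped at iteration 3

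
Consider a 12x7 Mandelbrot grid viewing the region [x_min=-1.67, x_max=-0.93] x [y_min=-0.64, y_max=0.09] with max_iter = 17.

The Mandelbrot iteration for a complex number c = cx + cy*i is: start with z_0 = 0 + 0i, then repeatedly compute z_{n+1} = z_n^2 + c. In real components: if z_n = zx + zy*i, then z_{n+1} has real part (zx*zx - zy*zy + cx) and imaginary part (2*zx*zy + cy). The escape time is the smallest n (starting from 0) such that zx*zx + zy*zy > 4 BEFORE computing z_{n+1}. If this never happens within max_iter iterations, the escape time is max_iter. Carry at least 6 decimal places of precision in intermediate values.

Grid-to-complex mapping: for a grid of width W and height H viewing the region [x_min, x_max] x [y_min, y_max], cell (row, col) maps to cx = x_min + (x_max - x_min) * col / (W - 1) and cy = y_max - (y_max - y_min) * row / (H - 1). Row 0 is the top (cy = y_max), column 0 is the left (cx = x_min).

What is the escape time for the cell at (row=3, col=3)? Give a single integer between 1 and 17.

z_0 = 0 + 0i, c = -1.4682 + -0.2750i
Iter 1: z = -1.4682 + -0.2750i, |z|^2 = 2.2312
Iter 2: z = 0.6118 + 0.5325i, |z|^2 = 0.6578
Iter 3: z = -1.3775 + 0.3765i, |z|^2 = 2.0393
Iter 4: z = 0.2876 + -1.3123i, |z|^2 = 1.8048
Iter 5: z = -3.1076 + -1.0297i, |z|^2 = 10.7176
Escaped at iteration 5

Answer: 5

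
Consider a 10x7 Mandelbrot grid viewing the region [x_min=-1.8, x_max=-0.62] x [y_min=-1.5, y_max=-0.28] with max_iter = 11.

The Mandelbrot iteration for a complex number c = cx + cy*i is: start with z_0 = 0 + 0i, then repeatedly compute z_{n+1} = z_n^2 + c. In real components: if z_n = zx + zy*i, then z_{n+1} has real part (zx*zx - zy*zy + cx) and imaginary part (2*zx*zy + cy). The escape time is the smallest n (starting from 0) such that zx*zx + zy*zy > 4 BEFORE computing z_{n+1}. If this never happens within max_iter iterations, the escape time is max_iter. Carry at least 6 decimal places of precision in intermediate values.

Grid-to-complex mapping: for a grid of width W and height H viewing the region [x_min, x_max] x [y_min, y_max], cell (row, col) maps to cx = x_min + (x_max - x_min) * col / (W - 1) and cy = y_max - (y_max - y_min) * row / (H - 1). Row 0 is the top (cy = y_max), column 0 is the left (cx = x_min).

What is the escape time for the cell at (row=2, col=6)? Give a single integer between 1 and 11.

z_0 = 0 + 0i, c = -1.0133 + -0.6867i
Iter 1: z = -1.0133 + -0.6867i, |z|^2 = 1.4984
Iter 2: z = -0.4580 + 0.7050i, |z|^2 = 0.7068
Iter 3: z = -1.3006 + -1.3324i, |z|^2 = 3.4668
Iter 4: z = -1.0972 + 2.7791i, |z|^2 = 8.9275
Escaped at iteration 4

Answer: 4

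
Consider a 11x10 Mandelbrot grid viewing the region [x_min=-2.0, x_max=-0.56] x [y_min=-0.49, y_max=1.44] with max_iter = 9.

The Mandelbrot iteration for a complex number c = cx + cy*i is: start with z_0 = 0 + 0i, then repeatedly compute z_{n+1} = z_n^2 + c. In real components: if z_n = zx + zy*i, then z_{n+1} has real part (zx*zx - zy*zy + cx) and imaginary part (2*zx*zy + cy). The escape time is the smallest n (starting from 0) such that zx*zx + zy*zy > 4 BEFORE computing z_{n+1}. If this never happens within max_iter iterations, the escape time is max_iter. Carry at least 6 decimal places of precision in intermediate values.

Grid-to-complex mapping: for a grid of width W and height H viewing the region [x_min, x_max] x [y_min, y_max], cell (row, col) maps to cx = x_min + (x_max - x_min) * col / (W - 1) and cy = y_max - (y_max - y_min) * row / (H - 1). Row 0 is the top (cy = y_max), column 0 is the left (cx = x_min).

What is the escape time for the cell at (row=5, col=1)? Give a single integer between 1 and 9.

z_0 = 0 + 0i, c = -1.8560 + 0.3678i
Iter 1: z = -1.8560 + 0.3678i, |z|^2 = 3.5800
Iter 2: z = 1.4535 + -0.9974i, |z|^2 = 3.1074
Iter 3: z = -0.7382 + -2.5317i, |z|^2 = 6.9543
Escaped at iteration 3

Answer: 3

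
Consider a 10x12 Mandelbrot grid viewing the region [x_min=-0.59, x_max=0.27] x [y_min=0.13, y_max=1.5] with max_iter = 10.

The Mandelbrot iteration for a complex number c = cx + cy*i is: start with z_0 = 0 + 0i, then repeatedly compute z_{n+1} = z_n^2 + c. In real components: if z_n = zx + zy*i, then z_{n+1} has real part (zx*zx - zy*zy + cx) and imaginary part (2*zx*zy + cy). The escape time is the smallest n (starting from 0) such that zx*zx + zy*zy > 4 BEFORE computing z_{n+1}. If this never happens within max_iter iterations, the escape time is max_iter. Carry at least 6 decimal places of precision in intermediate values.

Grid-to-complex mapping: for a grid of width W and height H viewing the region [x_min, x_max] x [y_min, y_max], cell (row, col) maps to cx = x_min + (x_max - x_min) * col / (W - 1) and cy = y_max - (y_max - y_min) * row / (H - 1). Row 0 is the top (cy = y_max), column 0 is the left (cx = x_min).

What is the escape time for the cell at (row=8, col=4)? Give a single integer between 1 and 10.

Answer: 10

Derivation:
z_0 = 0 + 0i, c = -0.2078 + 0.5036i
Iter 1: z = -0.2078 + 0.5036i, |z|^2 = 0.2968
Iter 2: z = -0.4183 + 0.2943i, |z|^2 = 0.2616
Iter 3: z = -0.1195 + 0.2574i, |z|^2 = 0.0805
Iter 4: z = -0.2598 + 0.4421i, |z|^2 = 0.2630
Iter 5: z = -0.3358 + 0.2739i, |z|^2 = 0.1878
Iter 6: z = -0.1701 + 0.3197i, |z|^2 = 0.1311
Iter 7: z = -0.2810 + 0.3949i, |z|^2 = 0.2349
Iter 8: z = -0.2847 + 0.2817i, |z|^2 = 0.1604
Iter 9: z = -0.2060 + 0.3432i, |z|^2 = 0.1603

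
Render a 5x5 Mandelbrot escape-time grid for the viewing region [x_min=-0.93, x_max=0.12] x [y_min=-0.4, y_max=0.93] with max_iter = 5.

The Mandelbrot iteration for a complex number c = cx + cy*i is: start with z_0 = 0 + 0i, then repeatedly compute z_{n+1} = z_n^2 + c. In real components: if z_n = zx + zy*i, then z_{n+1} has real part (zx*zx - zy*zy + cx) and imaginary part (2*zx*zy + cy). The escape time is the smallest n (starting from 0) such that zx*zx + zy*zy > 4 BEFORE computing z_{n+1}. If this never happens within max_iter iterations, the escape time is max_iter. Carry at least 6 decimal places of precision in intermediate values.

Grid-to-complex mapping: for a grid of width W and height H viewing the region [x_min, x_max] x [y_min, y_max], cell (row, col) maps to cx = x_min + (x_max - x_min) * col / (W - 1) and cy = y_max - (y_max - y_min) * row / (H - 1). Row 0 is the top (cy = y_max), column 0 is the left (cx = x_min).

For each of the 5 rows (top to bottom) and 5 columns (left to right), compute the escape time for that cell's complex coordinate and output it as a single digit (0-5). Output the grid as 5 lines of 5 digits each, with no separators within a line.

Answer: 34555
55555
55555
55555
55555

Derivation:
(row=0, col=0): c = -0.9300 + 0.9300i → escape time 3
(row=0, col=1): c = -0.6675 + 0.9300i → escape time 4
(row=0, col=2): c = -0.4050 + 0.9300i → escape time 5
(row=0, col=3): c = -0.1425 + 0.9300i → escape time 5
(row=0, col=4): c = 0.1200 + 0.9300i → escape time 5
(row=1, col=0): c = -0.9300 + 0.5975i → escape time 5
(row=1, col=1): c = -0.6675 + 0.5975i → escape time 5
(row=1, col=2): c = -0.4050 + 0.5975i → escape time 5
(row=1, col=3): c = -0.1425 + 0.5975i → escape time 5
(row=1, col=4): c = 0.1200 + 0.5975i → escape time 5
(row=2, col=0): c = -0.9300 + 0.2650i → escape time 5
(row=2, col=1): c = -0.6675 + 0.2650i → escape time 5
(row=2, col=2): c = -0.4050 + 0.2650i → escape time 5
(row=2, col=3): c = -0.1425 + 0.2650i → escape time 5
(row=2, col=4): c = 0.1200 + 0.2650i → escape time 5
(row=3, col=0): c = -0.9300 + -0.0675i → escape time 5
(row=3, col=1): c = -0.6675 + -0.0675i → escape time 5
(row=3, col=2): c = -0.4050 + -0.0675i → escape time 5
(row=3, col=3): c = -0.1425 + -0.0675i → escape time 5
(row=3, col=4): c = 0.1200 + -0.0675i → escape time 5
(row=4, col=0): c = -0.9300 + -0.4000i → escape time 5
(row=4, col=1): c = -0.6675 + -0.4000i → escape time 5
(row=4, col=2): c = -0.4050 + -0.4000i → escape time 5
(row=4, col=3): c = -0.1425 + -0.4000i → escape time 5
(row=4, col=4): c = 0.1200 + -0.4000i → escape time 5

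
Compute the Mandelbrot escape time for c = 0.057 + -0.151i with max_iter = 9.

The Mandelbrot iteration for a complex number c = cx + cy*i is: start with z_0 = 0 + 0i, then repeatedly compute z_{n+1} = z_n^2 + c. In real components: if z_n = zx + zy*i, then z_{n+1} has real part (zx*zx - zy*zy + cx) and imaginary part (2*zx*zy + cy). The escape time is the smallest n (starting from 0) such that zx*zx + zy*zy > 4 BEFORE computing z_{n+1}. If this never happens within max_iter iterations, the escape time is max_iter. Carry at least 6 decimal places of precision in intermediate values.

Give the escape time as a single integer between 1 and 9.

Answer: 9

Derivation:
z_0 = 0 + 0i, c = 0.0570 + -0.1510i
Iter 1: z = 0.0570 + -0.1510i, |z|^2 = 0.0260
Iter 2: z = 0.0374 + -0.1682i, |z|^2 = 0.0297
Iter 3: z = 0.0301 + -0.1636i, |z|^2 = 0.0277
Iter 4: z = 0.0311 + -0.1609i, |z|^2 = 0.0268
Iter 5: z = 0.0321 + -0.1610i, |z|^2 = 0.0270
Iter 6: z = 0.0321 + -0.1613i, |z|^2 = 0.0271
Iter 7: z = 0.0320 + -0.1614i, |z|^2 = 0.0271
Iter 8: z = 0.0320 + -0.1613i, |z|^2 = 0.0270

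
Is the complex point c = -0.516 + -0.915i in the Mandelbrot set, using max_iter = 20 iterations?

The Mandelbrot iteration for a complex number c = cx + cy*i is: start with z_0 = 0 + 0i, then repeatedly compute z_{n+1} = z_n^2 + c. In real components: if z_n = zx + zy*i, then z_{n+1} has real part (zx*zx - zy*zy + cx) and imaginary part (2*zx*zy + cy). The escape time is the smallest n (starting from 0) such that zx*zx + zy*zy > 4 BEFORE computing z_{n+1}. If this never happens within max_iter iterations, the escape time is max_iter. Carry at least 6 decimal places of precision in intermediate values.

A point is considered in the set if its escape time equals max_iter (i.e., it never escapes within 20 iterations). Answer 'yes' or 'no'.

Answer: no

Derivation:
z_0 = 0 + 0i, c = -0.5160 + -0.9150i
Iter 1: z = -0.5160 + -0.9150i, |z|^2 = 1.1035
Iter 2: z = -1.0870 + 0.0293i, |z|^2 = 1.1824
Iter 3: z = 0.6646 + -0.9787i, |z|^2 = 1.3995
Iter 4: z = -1.0320 + -2.2159i, |z|^2 = 5.9753
Escaped at iteration 4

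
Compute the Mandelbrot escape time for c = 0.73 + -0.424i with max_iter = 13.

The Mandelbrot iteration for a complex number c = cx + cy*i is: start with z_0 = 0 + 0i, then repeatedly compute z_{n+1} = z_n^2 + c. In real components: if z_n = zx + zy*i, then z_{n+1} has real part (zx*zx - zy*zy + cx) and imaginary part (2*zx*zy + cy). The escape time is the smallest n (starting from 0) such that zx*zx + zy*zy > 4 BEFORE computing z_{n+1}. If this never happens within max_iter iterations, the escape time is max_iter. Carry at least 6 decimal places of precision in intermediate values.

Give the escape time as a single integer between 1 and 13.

z_0 = 0 + 0i, c = 0.7300 + -0.4240i
Iter 1: z = 0.7300 + -0.4240i, |z|^2 = 0.7127
Iter 2: z = 1.0831 + -1.0430i, |z|^2 = 2.2611
Iter 3: z = 0.8152 + -2.6835i, |z|^2 = 7.8657
Escaped at iteration 3

Answer: 3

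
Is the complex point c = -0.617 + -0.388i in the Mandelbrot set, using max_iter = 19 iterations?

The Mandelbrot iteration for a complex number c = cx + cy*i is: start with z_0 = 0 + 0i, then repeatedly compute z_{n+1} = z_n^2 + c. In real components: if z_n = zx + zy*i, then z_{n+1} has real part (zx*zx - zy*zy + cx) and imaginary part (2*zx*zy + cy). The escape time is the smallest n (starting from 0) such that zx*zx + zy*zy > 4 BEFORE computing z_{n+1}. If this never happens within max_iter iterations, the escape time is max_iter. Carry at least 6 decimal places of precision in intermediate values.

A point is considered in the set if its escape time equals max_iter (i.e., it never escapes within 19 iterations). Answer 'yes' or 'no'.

z_0 = 0 + 0i, c = -0.6170 + -0.3880i
Iter 1: z = -0.6170 + -0.3880i, |z|^2 = 0.5312
Iter 2: z = -0.3869 + 0.0908i, |z|^2 = 0.1579
Iter 3: z = -0.4756 + -0.4582i, |z|^2 = 0.4362
Iter 4: z = -0.6008 + 0.0479i, |z|^2 = 0.3633
Iter 5: z = -0.2583 + -0.4455i, |z|^2 = 0.2652
Iter 6: z = -0.7488 + -0.1578i, |z|^2 = 0.5856
Iter 7: z = -0.0813 + -0.1517i, |z|^2 = 0.0296
Iter 8: z = -0.6334 + -0.3634i, |z|^2 = 0.5332
Iter 9: z = -0.3478 + 0.0723i, |z|^2 = 0.1262
Iter 10: z = -0.5012 + -0.4383i, |z|^2 = 0.4433
Iter 11: z = -0.5579 + 0.0514i, |z|^2 = 0.3138
Iter 12: z = -0.3084 + -0.4453i, |z|^2 = 0.2934
Iter 13: z = -0.7202 + -0.1133i, |z|^2 = 0.5315
Iter 14: z = -0.1112 + -0.2248i, |z|^2 = 0.0629
Iter 15: z = -0.6552 + -0.3380i, |z|^2 = 0.5435
Iter 16: z = -0.3020 + 0.0549i, |z|^2 = 0.0942
Iter 17: z = -0.5288 + -0.4212i, |z|^2 = 0.4570
Iter 18: z = -0.5147 + 0.0574i, |z|^2 = 0.2683
Did not escape in 19 iterations → in set

Answer: yes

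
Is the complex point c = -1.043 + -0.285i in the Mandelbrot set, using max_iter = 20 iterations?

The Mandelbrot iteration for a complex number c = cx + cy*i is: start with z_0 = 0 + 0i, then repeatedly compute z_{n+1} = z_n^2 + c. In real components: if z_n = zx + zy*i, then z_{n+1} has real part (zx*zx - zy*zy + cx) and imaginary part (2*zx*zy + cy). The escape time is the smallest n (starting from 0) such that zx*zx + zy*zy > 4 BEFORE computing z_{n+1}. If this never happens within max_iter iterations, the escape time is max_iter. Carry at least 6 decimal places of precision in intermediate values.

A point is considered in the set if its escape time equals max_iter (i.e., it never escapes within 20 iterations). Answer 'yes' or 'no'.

Answer: no

Derivation:
z_0 = 0 + 0i, c = -1.0430 + -0.2850i
Iter 1: z = -1.0430 + -0.2850i, |z|^2 = 1.1691
Iter 2: z = -0.0364 + 0.3095i, |z|^2 = 0.0971
Iter 3: z = -1.1375 + -0.3075i, |z|^2 = 1.3884
Iter 4: z = 0.1563 + 0.4146i, |z|^2 = 0.1963
Iter 5: z = -1.1905 + -0.1554i, |z|^2 = 1.4413
Iter 6: z = 0.3500 + 0.0850i, |z|^2 = 0.1298
Iter 7: z = -0.9277 + -0.2255i, |z|^2 = 0.9115
Iter 8: z = -0.2332 + 0.1333i, |z|^2 = 0.0722
Iter 9: z = -1.0064 + -0.3472i, |z|^2 = 1.1334
Iter 10: z = -0.1507 + 0.4138i, |z|^2 = 0.1940
Iter 11: z = -1.1915 + -0.4097i, |z|^2 = 1.5876
Iter 12: z = 0.2089 + 0.6914i, |z|^2 = 0.5217
Iter 13: z = -1.4774 + 0.0038i, |z|^2 = 2.1828
Iter 14: z = 1.1397 + -0.2963i, |z|^2 = 1.3868
Iter 15: z = 0.1682 + -0.9604i, |z|^2 = 0.9507
Iter 16: z = -1.9371 + -0.6080i, |z|^2 = 4.1222
Escaped at iteration 16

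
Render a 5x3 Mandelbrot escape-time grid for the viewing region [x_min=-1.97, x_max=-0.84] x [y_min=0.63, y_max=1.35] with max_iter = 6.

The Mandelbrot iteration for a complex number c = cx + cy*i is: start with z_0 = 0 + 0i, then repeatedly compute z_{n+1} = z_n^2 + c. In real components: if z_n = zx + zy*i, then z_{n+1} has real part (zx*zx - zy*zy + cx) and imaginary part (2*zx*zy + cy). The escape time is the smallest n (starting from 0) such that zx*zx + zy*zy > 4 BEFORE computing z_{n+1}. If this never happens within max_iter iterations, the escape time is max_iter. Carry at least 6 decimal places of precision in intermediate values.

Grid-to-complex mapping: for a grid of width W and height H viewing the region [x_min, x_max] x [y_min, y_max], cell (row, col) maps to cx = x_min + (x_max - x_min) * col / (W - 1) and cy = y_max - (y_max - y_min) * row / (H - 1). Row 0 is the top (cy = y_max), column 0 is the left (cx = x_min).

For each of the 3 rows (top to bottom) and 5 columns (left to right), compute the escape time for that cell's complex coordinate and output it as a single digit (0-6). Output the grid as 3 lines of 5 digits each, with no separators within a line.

(row=0, col=0): c = -1.9700 + 1.3500i → escape time 1
(row=0, col=1): c = -1.6875 + 1.3500i → escape time 1
(row=0, col=2): c = -1.4050 + 1.3500i → escape time 2
(row=0, col=3): c = -1.1225 + 1.3500i → escape time 2
(row=0, col=4): c = -0.8400 + 1.3500i → escape time 2
(row=1, col=0): c = -1.9700 + 0.9900i → escape time 1
(row=1, col=1): c = -1.6875 + 0.9900i → escape time 2
(row=1, col=2): c = -1.4050 + 0.9900i → escape time 3
(row=1, col=3): c = -1.1225 + 0.9900i → escape time 3
(row=1, col=4): c = -0.8400 + 0.9900i → escape time 3
(row=2, col=0): c = -1.9700 + 0.6300i → escape time 1
(row=2, col=1): c = -1.6875 + 0.6300i → escape time 3
(row=2, col=2): c = -1.4050 + 0.6300i → escape time 3
(row=2, col=3): c = -1.1225 + 0.6300i → escape time 4
(row=2, col=4): c = -0.8400 + 0.6300i → escape time 5

Answer: 11222
12333
13345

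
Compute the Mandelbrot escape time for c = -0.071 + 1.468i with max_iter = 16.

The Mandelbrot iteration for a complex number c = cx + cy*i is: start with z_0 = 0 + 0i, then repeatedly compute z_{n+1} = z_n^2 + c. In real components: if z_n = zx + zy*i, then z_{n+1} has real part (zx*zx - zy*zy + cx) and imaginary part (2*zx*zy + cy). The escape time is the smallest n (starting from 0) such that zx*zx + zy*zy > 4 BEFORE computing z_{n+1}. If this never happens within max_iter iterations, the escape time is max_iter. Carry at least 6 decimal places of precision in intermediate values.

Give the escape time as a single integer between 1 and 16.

z_0 = 0 + 0i, c = -0.0710 + 1.4680i
Iter 1: z = -0.0710 + 1.4680i, |z|^2 = 2.1601
Iter 2: z = -2.2210 + 1.2595i, |z|^2 = 6.5192
Escaped at iteration 2

Answer: 2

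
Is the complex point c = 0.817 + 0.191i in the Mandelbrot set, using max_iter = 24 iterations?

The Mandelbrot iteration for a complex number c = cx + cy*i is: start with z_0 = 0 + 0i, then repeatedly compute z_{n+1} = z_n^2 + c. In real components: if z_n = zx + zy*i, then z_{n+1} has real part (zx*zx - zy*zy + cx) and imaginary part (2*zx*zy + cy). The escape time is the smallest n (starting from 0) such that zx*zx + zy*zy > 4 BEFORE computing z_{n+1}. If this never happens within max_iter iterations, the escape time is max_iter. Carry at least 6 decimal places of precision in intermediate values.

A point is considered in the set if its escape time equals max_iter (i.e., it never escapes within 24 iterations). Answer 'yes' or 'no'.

Answer: no

Derivation:
z_0 = 0 + 0i, c = 0.8170 + 0.1910i
Iter 1: z = 0.8170 + 0.1910i, |z|^2 = 0.7040
Iter 2: z = 1.4480 + 0.5031i, |z|^2 = 2.3498
Iter 3: z = 2.6606 + 1.6480i, |z|^2 = 9.7947
Escaped at iteration 3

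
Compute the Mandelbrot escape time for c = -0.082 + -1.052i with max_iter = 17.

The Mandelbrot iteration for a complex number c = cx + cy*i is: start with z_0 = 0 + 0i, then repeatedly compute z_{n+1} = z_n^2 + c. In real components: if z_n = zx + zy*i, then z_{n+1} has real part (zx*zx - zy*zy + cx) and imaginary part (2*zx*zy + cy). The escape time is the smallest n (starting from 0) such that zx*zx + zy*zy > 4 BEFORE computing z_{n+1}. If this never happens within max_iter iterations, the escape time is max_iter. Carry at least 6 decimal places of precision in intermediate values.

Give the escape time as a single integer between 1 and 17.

z_0 = 0 + 0i, c = -0.0820 + -1.0520i
Iter 1: z = -0.0820 + -1.0520i, |z|^2 = 1.1134
Iter 2: z = -1.1820 + -0.8795i, |z|^2 = 2.1705
Iter 3: z = 0.5416 + 1.0270i, |z|^2 = 1.3481
Iter 4: z = -0.8435 + 0.0605i, |z|^2 = 0.7151
Iter 5: z = 0.6258 + -1.1541i, |z|^2 = 1.7234
Iter 6: z = -1.0222 + -2.4964i, |z|^2 = 7.2768
Escaped at iteration 6

Answer: 6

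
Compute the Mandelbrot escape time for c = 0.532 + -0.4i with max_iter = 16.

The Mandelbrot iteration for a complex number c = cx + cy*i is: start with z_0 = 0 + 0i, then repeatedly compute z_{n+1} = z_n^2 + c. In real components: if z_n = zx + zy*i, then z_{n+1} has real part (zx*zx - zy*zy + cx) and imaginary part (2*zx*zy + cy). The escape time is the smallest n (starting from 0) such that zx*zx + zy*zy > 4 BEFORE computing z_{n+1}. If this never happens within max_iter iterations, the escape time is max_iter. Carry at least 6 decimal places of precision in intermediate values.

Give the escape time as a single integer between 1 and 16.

z_0 = 0 + 0i, c = 0.5320 + -0.4000i
Iter 1: z = 0.5320 + -0.4000i, |z|^2 = 0.4430
Iter 2: z = 0.6550 + -0.8256i, |z|^2 = 1.1107
Iter 3: z = 0.2794 + -1.4816i, |z|^2 = 2.2732
Iter 4: z = -1.5850 + -1.2280i, |z|^2 = 4.0202
Escaped at iteration 4

Answer: 4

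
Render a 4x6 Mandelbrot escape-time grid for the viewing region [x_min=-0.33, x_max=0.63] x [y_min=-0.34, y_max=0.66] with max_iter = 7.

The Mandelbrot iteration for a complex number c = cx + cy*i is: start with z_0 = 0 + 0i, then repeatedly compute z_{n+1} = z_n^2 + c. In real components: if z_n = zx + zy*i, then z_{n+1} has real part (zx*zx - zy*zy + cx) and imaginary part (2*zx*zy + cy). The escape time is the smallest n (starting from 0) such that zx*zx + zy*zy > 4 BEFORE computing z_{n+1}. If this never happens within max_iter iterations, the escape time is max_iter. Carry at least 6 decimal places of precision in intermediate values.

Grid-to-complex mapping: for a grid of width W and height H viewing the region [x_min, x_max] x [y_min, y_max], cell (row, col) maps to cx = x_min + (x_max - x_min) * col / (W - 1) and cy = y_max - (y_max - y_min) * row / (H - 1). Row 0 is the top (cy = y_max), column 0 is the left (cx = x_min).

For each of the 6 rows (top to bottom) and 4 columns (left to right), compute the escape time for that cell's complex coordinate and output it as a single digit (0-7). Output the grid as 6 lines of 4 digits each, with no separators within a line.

Answer: 7773
7773
7774
7774
7774
7774

Derivation:
(row=0, col=0): c = -0.3300 + 0.6600i → escape time 7
(row=0, col=1): c = -0.0100 + 0.6600i → escape time 7
(row=0, col=2): c = 0.3100 + 0.6600i → escape time 7
(row=0, col=3): c = 0.6300 + 0.6600i → escape time 3
(row=1, col=0): c = -0.3300 + 0.4600i → escape time 7
(row=1, col=1): c = -0.0100 + 0.4600i → escape time 7
(row=1, col=2): c = 0.3100 + 0.4600i → escape time 7
(row=1, col=3): c = 0.6300 + 0.4600i → escape time 3
(row=2, col=0): c = -0.3300 + 0.2600i → escape time 7
(row=2, col=1): c = -0.0100 + 0.2600i → escape time 7
(row=2, col=2): c = 0.3100 + 0.2600i → escape time 7
(row=2, col=3): c = 0.6300 + 0.2600i → escape time 4
(row=3, col=0): c = -0.3300 + 0.0600i → escape time 7
(row=3, col=1): c = -0.0100 + 0.0600i → escape time 7
(row=3, col=2): c = 0.3100 + 0.0600i → escape time 7
(row=3, col=3): c = 0.6300 + 0.0600i → escape time 4
(row=4, col=0): c = -0.3300 + -0.1400i → escape time 7
(row=4, col=1): c = -0.0100 + -0.1400i → escape time 7
(row=4, col=2): c = 0.3100 + -0.1400i → escape time 7
(row=4, col=3): c = 0.6300 + -0.1400i → escape time 4
(row=5, col=0): c = -0.3300 + -0.3400i → escape time 7
(row=5, col=1): c = -0.0100 + -0.3400i → escape time 7
(row=5, col=2): c = 0.3100 + -0.3400i → escape time 7
(row=5, col=3): c = 0.6300 + -0.3400i → escape time 4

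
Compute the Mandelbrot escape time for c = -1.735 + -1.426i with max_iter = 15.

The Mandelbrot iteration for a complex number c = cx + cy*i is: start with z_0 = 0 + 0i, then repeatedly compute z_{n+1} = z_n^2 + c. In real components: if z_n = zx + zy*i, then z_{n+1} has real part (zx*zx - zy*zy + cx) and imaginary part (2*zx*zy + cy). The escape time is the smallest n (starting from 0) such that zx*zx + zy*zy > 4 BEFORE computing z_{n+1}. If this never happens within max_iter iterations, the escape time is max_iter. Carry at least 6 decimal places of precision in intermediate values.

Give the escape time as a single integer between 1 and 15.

z_0 = 0 + 0i, c = -1.7350 + -1.4260i
Iter 1: z = -1.7350 + -1.4260i, |z|^2 = 5.0437
Escaped at iteration 1

Answer: 1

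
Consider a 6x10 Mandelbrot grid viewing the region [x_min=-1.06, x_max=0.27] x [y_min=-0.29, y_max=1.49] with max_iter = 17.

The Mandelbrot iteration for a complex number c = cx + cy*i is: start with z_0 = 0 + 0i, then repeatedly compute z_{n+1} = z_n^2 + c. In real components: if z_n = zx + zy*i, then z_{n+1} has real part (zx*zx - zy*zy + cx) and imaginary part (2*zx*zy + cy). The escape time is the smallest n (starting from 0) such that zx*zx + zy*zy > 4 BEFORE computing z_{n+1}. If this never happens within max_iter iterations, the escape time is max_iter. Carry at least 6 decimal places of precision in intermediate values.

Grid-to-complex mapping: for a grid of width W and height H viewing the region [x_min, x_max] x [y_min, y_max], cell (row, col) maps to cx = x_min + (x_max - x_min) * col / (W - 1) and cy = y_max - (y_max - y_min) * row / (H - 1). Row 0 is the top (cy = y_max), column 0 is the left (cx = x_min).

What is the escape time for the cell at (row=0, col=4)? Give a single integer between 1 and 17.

z_0 = 0 + 0i, c = 0.0040 + 1.4900i
Iter 1: z = 0.0040 + 1.4900i, |z|^2 = 2.2201
Iter 2: z = -2.2161 + 1.5019i, |z|^2 = 7.1668
Escaped at iteration 2

Answer: 2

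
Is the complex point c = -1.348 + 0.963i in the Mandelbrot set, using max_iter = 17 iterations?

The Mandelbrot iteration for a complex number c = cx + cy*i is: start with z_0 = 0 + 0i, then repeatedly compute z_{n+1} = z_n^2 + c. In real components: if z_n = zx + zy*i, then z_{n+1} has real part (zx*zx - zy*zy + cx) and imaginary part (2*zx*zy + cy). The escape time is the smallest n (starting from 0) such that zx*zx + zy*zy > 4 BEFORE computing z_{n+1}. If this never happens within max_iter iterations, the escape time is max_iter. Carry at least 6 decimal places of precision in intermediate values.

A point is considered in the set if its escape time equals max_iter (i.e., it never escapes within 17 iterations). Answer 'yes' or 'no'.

Answer: no

Derivation:
z_0 = 0 + 0i, c = -1.3480 + 0.9630i
Iter 1: z = -1.3480 + 0.9630i, |z|^2 = 2.7445
Iter 2: z = -0.4583 + -1.6332i, |z|^2 = 2.8775
Iter 3: z = -3.8055 + 2.4599i, |z|^2 = 20.5330
Escaped at iteration 3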